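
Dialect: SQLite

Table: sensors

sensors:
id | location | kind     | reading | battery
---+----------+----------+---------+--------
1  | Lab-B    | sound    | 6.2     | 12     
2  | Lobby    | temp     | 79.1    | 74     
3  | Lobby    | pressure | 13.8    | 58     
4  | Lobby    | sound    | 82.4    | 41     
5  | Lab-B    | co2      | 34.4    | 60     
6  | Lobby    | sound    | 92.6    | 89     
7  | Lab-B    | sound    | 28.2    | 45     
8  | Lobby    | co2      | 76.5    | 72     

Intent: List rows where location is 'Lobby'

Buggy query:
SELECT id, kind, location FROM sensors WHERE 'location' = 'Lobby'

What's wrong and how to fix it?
Bug: 'location' in single quotes is a string literal, not the column; the comparison is literal-vs-literal and never true

Fix: Reference the column as location without single quotes

Corrected query:
SELECT id, kind, location FROM sensors WHERE location = 'Lobby'

Result:
id | kind     | location
---+----------+---------
2  | temp     | Lobby   
3  | pressure | Lobby   
4  | sound    | Lobby   
6  | sound    | Lobby   
8  | co2      | Lobby   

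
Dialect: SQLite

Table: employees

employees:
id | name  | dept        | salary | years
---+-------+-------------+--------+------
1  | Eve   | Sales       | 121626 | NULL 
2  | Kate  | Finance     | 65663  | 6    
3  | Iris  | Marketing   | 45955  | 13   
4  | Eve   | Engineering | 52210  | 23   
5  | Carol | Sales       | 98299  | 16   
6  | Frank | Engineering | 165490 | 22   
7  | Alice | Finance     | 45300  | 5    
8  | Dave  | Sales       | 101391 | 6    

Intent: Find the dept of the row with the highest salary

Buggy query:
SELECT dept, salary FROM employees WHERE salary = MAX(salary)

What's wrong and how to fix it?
Bug: MAX(salary) is an aggregate and cannot be used directly in WHERE

Fix: Wrap MAX in a scalar subquery so WHERE compares against a single value

Corrected query:
SELECT dept, salary FROM employees WHERE salary = (SELECT MAX(salary) FROM employees)

Result:
dept        | salary
------------+-------
Engineering | 165490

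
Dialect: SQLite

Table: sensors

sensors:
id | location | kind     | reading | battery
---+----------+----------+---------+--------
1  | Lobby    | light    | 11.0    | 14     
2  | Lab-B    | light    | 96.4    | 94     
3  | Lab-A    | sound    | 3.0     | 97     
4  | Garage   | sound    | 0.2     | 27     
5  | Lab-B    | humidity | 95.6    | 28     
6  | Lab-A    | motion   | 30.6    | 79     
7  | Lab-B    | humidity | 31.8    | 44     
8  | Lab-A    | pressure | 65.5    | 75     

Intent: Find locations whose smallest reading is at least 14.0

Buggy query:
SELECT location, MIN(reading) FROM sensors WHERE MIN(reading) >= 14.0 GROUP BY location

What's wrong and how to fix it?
Bug: MIN() in WHERE is a misuse of aggregate

Fix: Use HAVING for the per-group MIN condition

Corrected query:
SELECT location, MIN(reading) FROM sensors GROUP BY location HAVING MIN(reading) >= 14.0

Result:
location | MIN(reading)
---------+-------------
Lab-B    | 31.8        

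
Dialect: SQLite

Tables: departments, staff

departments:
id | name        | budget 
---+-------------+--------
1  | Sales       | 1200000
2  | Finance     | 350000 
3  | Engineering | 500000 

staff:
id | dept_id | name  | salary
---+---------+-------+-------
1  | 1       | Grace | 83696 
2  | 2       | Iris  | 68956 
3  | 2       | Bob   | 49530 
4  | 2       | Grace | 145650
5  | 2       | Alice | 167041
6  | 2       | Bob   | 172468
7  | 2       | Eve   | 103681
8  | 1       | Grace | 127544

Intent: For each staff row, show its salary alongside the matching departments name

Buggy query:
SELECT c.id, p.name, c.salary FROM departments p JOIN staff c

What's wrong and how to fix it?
Bug: Missing join condition: each staff row is matched to all departments rows instead of just its own

Fix: Add ON c.dept_id = p.id to the JOIN

Corrected query:
SELECT c.id, p.name, c.salary FROM departments p JOIN staff c ON c.dept_id = p.id

Result:
id | name    | salary
---+---------+-------
1  | Sales   | 83696 
2  | Finance | 68956 
3  | Finance | 49530 
4  | Finance | 145650
5  | Finance | 167041
6  | Finance | 172468
7  | Finance | 103681
8  | Sales   | 127544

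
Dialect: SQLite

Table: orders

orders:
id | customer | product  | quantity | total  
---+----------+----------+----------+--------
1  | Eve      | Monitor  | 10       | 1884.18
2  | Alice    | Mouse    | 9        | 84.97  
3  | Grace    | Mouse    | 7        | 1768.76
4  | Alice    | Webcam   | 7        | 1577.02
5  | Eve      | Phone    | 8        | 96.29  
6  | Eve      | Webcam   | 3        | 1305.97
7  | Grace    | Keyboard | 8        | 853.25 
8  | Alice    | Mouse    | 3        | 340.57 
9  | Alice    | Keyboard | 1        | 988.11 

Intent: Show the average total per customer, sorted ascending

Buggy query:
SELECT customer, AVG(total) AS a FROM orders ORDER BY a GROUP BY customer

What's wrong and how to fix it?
Bug: GROUP BY must precede ORDER BY

Fix: Move ORDER BY to the end, after GROUP BY

Corrected query:
SELECT customer, AVG(total) AS a FROM orders GROUP BY customer ORDER BY a

Result:
customer | a       
---------+---------
Alice    | 747.6675
Eve      | 1095.48 
Grace    | 1311.005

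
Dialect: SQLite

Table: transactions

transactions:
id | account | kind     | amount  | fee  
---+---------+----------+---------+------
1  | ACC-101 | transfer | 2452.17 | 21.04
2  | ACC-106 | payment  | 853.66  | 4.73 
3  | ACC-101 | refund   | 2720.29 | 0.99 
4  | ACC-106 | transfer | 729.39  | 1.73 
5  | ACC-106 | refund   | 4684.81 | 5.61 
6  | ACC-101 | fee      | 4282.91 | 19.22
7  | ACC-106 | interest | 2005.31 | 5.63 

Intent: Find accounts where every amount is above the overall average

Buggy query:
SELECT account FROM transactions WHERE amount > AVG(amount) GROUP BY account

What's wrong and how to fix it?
Bug: WHERE evaluates per row before aggregation, so AVG() is unavailable

Fix: Use a subquery for AVG and a HAVING MIN(...) filter so the condition holds for every row in the group

Corrected query:
SELECT account FROM transactions GROUP BY account HAVING MIN(amount) > (SELECT AVG(amount) FROM transactions)

Result:
(no rows)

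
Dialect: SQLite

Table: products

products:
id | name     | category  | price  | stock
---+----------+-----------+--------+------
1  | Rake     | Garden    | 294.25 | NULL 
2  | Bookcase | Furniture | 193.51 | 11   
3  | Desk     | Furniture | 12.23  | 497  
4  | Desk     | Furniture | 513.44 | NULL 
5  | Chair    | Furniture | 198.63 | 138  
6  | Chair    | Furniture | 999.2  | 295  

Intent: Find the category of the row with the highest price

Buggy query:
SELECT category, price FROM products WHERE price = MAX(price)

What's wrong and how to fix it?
Bug: WHERE is evaluated per row; an aggregate over the whole table isn't defined there

Fix: Wrap MAX in a scalar subquery so WHERE compares against a single value

Corrected query:
SELECT category, price FROM products WHERE price = (SELECT MAX(price) FROM products)

Result:
category  | price
----------+------
Furniture | 999.2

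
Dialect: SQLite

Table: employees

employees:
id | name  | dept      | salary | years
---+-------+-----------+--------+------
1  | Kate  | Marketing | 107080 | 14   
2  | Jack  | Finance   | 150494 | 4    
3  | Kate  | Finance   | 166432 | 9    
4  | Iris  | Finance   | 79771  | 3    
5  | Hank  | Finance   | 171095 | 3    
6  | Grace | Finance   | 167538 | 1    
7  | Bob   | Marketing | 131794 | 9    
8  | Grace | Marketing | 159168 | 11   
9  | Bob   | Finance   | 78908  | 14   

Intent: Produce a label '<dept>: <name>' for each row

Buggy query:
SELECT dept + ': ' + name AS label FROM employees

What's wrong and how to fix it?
Bug: SQLite uses || for string concatenation; + coerces text to numbers (yielding 0)

Fix: Use the || operator for string concatenation

Corrected query:
SELECT dept || ': ' || name AS label FROM employees

Result:
label           
----------------
Marketing: Kate 
Finance: Jack   
Finance: Kate   
Finance: Iris   
Finance: Hank   
Finance: Grace  
Marketing: Bob  
Marketing: Grace
Finance: Bob    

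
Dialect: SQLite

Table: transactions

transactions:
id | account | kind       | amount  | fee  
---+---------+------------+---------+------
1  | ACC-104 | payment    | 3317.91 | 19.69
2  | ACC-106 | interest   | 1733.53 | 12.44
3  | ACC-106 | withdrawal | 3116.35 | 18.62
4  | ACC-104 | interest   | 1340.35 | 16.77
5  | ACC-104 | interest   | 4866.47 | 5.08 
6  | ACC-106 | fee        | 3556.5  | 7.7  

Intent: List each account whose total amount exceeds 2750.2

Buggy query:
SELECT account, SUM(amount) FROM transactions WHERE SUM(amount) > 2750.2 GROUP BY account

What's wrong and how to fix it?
Bug: Aggregate functions cannot appear in a WHERE clause

Fix: Move the aggregate condition to a HAVING clause

Corrected query:
SELECT account, SUM(amount) FROM transactions GROUP BY account HAVING SUM(amount) > 2750.2

Result:
account | SUM(amount)
--------+------------
ACC-104 | 9524.73    
ACC-106 | 8406.38    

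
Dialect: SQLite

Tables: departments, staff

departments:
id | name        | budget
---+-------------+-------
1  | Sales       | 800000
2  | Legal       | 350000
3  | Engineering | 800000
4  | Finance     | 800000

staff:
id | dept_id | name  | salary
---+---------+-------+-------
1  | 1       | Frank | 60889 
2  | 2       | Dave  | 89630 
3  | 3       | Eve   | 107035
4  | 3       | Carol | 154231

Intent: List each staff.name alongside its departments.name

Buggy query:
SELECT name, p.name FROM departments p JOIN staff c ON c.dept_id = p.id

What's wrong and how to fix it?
Bug: 'name' exists in both joined tables, so the database can't tell which one is meant

Fix: Prefix ambiguous columns with the table alias

Corrected query:
SELECT c.name, p.name FROM departments p JOIN staff c ON c.dept_id = p.id

Result:
name  | name       
------+------------
Frank | Sales      
Dave  | Legal      
Eve   | Engineering
Carol | Engineering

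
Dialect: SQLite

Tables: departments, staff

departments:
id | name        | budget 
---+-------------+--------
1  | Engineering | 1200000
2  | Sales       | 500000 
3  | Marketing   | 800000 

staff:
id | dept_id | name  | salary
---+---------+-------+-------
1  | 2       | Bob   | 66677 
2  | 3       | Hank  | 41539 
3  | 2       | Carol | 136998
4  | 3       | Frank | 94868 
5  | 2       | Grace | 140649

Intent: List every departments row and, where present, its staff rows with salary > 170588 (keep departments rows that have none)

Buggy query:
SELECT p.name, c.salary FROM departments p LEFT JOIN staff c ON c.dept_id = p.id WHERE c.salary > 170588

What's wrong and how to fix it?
Bug: A WHERE condition on the right-hand table after LEFT JOIN drops unmatched parents

Fix: Move the right-table condition into the ON clause so unmatched parents are kept

Corrected query:
SELECT p.name, c.salary FROM departments p LEFT JOIN staff c ON c.dept_id = p.id AND c.salary > 170588

Result:
name        | salary
------------+-------
Engineering | NULL  
Sales       | NULL  
Marketing   | NULL  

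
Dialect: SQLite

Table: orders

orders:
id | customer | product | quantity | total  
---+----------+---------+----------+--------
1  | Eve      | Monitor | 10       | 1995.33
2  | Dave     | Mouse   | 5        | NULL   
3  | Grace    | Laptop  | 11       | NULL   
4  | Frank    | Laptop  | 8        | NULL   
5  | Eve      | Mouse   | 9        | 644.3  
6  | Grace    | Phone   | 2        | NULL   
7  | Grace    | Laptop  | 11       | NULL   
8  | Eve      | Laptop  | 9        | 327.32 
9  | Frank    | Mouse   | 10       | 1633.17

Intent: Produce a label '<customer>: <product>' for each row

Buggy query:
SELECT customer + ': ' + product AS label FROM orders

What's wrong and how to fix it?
Bug: SQLite uses || for string concatenation; + coerces text to numbers (yielding 0)

Fix: Replace + with || to concatenate text

Corrected query:
SELECT customer || ': ' || product AS label FROM orders

Result:
label        
-------------
Eve: Monitor 
Dave: Mouse  
Grace: Laptop
Frank: Laptop
Eve: Mouse   
Grace: Phone 
Grace: Laptop
Eve: Laptop  
Frank: Mouse 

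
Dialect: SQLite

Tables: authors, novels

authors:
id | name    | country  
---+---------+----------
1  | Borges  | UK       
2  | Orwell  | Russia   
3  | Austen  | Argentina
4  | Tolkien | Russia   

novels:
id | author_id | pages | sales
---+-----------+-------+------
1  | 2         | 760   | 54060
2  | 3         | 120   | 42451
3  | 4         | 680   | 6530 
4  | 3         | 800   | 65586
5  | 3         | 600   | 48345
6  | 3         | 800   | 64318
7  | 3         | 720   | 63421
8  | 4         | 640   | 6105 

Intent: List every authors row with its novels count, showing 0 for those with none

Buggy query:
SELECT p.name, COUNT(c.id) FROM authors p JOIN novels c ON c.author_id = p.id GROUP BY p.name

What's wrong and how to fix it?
Bug: INNER JOIN drops authors rows that have no matching novels rows

Fix: Use LEFT JOIN so parents without children still appear (COUNT(c.id) gives 0)

Corrected query:
SELECT p.name, COUNT(c.id) FROM authors p LEFT JOIN novels c ON c.author_id = p.id GROUP BY p.name

Result:
name    | COUNT(c.id)
--------+------------
Austen  | 5          
Borges  | 0          
Orwell  | 1          
Tolkien | 2          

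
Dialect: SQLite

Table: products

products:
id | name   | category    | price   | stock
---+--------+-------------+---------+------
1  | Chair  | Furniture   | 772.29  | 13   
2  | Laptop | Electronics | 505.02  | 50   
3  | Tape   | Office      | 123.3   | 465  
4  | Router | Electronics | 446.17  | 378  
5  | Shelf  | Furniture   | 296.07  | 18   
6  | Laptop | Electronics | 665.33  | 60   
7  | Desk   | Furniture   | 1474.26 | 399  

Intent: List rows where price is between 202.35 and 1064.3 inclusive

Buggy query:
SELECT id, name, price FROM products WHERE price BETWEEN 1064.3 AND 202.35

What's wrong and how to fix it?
Bug: BETWEEN expects the lower bound first; with 1064.3 AND 202.35 the range is empty

Fix: Swap the bounds so the smaller value comes first

Corrected query:
SELECT id, name, price FROM products WHERE price BETWEEN 202.35 AND 1064.3

Result:
id | name   | price 
---+--------+-------
1  | Chair  | 772.29
2  | Laptop | 505.02
4  | Router | 446.17
5  | Shelf  | 296.07
6  | Laptop | 665.33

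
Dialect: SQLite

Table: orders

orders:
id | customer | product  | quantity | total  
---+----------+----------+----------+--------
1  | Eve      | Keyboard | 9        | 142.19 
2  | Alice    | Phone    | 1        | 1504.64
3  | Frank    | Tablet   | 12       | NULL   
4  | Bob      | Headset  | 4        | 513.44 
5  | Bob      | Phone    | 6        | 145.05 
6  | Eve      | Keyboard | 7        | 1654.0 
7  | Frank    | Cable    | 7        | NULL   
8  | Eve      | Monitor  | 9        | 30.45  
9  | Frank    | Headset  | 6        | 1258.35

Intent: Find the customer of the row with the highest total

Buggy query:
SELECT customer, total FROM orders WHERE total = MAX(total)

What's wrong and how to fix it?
Bug: MAX(total) is an aggregate and cannot be used directly in WHERE

Fix: Wrap MAX in a scalar subquery so WHERE compares against a single value

Corrected query:
SELECT customer, total FROM orders WHERE total = (SELECT MAX(total) FROM orders)

Result:
customer | total
---------+------
Eve      | 1654 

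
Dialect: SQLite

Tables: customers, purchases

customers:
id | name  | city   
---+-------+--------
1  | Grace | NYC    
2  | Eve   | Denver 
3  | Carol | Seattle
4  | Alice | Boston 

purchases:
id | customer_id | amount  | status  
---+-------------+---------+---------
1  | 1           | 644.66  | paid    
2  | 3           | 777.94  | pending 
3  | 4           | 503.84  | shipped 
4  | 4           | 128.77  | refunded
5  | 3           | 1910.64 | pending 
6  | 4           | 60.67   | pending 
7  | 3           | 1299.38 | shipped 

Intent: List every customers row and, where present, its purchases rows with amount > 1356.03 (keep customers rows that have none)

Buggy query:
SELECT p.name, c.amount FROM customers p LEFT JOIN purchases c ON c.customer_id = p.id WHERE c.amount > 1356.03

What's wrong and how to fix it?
Bug: A WHERE condition on the right-hand table after LEFT JOIN drops unmatched parents

Fix: Put 'c.amount > 1356.03' in the JOIN's ON clause instead of WHERE

Corrected query:
SELECT p.name, c.amount FROM customers p LEFT JOIN purchases c ON c.customer_id = p.id AND c.amount > 1356.03

Result:
name  | amount 
------+--------
Grace | NULL   
Eve   | NULL   
Carol | 1910.64
Alice | NULL   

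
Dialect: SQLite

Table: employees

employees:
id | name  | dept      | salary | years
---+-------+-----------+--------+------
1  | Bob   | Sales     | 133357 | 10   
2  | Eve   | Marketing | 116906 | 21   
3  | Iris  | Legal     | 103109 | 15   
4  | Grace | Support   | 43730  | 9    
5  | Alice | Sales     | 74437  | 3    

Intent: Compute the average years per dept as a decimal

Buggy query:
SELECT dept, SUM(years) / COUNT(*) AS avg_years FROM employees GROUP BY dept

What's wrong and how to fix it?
Bug: Both operands are integers, so '/' performs integer division and truncates

Fix: Cast one side to REAL so the division keeps the fractional part

Corrected query:
SELECT dept, SUM(years) * 1.0 / COUNT(*) AS avg_years FROM employees GROUP BY dept

Result:
dept      | avg_years
----------+----------
Legal     | 15       
Marketing | 21       
Sales     | 6.5      
Support   | 9        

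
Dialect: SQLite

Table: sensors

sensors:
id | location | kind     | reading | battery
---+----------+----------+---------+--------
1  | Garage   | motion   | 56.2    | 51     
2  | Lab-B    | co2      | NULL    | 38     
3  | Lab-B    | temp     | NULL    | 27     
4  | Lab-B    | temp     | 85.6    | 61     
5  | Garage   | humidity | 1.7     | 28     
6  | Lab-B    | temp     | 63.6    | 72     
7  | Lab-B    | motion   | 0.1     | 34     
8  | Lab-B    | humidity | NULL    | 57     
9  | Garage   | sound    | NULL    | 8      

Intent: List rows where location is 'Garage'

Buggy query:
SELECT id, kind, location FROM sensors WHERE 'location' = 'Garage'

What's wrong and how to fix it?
Bug: Single quotes denote string literals in SQL; the column name is being compared as a constant string

Fix: Reference the column as location without single quotes

Corrected query:
SELECT id, kind, location FROM sensors WHERE location = 'Garage'

Result:
id | kind     | location
---+----------+---------
1  | motion   | Garage  
5  | humidity | Garage  
9  | sound    | Garage  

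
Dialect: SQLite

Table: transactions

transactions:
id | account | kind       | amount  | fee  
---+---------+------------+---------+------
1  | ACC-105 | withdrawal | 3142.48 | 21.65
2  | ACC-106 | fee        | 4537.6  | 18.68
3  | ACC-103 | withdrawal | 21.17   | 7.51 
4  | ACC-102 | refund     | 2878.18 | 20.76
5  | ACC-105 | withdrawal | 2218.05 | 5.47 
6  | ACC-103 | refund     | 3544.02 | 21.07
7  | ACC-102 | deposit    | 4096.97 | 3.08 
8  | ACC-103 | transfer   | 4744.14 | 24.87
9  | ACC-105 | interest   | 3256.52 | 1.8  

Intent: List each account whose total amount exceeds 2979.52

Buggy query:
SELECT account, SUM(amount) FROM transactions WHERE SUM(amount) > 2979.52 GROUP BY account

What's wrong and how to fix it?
Bug: WHERE runs before GROUP BY, so aggregates aren't available there

Fix: Move the aggregate condition to a HAVING clause

Corrected query:
SELECT account, SUM(amount) FROM transactions GROUP BY account HAVING SUM(amount) > 2979.52

Result:
account | SUM(amount)
--------+------------
ACC-102 | 6975.15    
ACC-103 | 8309.33    
ACC-105 | 8617.05    
ACC-106 | 4537.6     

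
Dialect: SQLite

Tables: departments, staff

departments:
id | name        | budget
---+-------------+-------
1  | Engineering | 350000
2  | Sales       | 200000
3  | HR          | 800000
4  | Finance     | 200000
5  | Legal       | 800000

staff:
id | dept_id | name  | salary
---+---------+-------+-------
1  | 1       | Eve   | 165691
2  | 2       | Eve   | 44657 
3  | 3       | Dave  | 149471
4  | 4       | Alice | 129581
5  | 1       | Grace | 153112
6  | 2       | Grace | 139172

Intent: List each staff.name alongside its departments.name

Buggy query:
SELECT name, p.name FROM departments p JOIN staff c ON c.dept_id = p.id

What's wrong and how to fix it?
Bug: Both tables have a 'name' column; the unqualified reference is ambiguous

Fix: Qualify the column with its table alias (c.name)

Corrected query:
SELECT c.name, p.name FROM departments p JOIN staff c ON c.dept_id = p.id

Result:
name  | name       
------+------------
Eve   | Engineering
Eve   | Sales      
Dave  | HR         
Alice | Finance    
Grace | Engineering
Grace | Sales      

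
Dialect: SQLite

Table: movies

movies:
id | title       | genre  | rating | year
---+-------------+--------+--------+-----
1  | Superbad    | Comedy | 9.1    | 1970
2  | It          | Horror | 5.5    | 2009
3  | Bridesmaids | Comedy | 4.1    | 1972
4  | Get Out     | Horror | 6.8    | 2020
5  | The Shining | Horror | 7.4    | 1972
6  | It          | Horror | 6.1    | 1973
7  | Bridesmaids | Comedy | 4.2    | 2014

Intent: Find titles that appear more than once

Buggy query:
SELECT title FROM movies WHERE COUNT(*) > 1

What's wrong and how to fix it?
Bug: COUNT(*) is an aggregate and cannot be used in WHERE

Fix: Group first, then use HAVING for the count condition

Corrected query:
SELECT title FROM movies GROUP BY title HAVING COUNT(*) > 1

Result:
title      
-----------
Bridesmaids
It         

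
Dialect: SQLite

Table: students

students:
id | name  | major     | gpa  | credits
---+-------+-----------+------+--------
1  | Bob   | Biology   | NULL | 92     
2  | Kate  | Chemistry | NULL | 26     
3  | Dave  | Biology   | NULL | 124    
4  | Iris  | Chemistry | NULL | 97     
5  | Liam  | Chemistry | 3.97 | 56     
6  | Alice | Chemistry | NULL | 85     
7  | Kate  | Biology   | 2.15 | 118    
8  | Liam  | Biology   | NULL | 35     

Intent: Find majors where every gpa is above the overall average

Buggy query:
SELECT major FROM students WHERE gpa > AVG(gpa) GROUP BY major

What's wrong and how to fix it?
Bug: AVG() is an aggregate; it can't sit directly in WHERE

Fix: Use a subquery for AVG and a HAVING MIN(...) filter so the condition holds for every row in the group

Corrected query:
SELECT major FROM students GROUP BY major HAVING MIN(gpa) > (SELECT AVG(gpa) FROM students)

Result:
major    
---------
Chemistry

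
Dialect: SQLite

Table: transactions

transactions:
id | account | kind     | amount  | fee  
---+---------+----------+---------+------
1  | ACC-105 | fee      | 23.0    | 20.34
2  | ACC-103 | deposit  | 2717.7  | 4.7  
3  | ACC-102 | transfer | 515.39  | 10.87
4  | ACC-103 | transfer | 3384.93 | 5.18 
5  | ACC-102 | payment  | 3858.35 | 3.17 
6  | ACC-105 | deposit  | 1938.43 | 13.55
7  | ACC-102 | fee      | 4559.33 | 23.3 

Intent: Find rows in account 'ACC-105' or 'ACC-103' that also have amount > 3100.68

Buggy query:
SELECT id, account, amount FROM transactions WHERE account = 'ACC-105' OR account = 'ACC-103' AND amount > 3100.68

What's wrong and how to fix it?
Bug: Without parentheses, AND is evaluated before OR, so the amount filter only applies to the 'ACC-103' branch

Fix: Add parentheses around the OR so the AND applies to both alternatives

Corrected query:
SELECT id, account, amount FROM transactions WHERE (account = 'ACC-105' OR account = 'ACC-103') AND amount > 3100.68

Result:
id | account | amount 
---+---------+--------
4  | ACC-103 | 3384.93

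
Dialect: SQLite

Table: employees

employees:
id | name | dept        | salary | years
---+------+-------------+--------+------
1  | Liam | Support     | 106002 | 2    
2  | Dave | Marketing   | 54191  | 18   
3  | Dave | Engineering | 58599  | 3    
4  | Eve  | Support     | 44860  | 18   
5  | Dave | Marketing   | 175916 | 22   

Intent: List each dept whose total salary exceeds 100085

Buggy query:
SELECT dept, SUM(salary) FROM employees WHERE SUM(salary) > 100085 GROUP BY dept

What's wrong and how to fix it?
Bug: SUM(salary) is an aggregate, but WHERE filters rows before aggregation

Fix: Move the aggregate condition to a HAVING clause

Corrected query:
SELECT dept, SUM(salary) FROM employees GROUP BY dept HAVING SUM(salary) > 100085

Result:
dept      | SUM(salary)
----------+------------
Marketing | 230107     
Support   | 150862     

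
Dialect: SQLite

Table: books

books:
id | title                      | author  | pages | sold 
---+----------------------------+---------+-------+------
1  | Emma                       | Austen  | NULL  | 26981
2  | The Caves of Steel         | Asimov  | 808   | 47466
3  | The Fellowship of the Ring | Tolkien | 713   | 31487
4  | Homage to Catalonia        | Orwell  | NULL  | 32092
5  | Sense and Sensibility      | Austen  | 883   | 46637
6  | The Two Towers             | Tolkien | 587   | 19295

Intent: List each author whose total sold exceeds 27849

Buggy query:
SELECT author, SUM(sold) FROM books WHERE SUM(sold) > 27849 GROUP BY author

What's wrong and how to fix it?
Bug: WHERE runs before GROUP BY, so aggregates aren't available there

Fix: Use HAVING (which filters groups after aggregation) instead of WHERE

Corrected query:
SELECT author, SUM(sold) FROM books GROUP BY author HAVING SUM(sold) > 27849

Result:
author  | SUM(sold)
--------+----------
Asimov  | 47466    
Austen  | 73618    
Orwell  | 32092    
Tolkien | 50782    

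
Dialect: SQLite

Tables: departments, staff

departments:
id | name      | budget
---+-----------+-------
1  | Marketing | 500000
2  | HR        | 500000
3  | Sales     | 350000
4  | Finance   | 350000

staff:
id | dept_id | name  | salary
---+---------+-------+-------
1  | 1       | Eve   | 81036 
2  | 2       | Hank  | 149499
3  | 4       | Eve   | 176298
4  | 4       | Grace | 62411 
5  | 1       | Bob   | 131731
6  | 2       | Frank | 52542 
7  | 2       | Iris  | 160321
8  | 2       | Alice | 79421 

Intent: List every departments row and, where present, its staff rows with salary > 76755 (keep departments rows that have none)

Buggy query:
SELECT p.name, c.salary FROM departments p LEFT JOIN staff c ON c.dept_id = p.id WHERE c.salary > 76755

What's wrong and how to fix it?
Bug: A WHERE condition on the right-hand table after LEFT JOIN drops unmatched parents

Fix: Put 'c.salary > 76755' in the JOIN's ON clause instead of WHERE

Corrected query:
SELECT p.name, c.salary FROM departments p LEFT JOIN staff c ON c.dept_id = p.id AND c.salary > 76755

Result:
name      | salary
----------+-------
Marketing | 81036 
Marketing | 131731
HR        | 79421 
HR        | 149499
HR        | 160321
Sales     | NULL  
Finance   | 176298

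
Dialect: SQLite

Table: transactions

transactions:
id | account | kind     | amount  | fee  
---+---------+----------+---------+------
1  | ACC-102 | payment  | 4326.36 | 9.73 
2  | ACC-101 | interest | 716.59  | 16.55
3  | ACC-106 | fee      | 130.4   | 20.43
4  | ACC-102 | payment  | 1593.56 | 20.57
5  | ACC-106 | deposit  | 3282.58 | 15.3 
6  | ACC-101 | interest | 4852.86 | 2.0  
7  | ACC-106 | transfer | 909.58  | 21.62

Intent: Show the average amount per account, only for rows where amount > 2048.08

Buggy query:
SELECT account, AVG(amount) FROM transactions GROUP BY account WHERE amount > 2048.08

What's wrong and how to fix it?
Bug: Row-level WHERE must come before GROUP BY in the clause order

Fix: Move the WHERE clause before GROUP BY

Corrected query:
SELECT account, AVG(amount) FROM transactions WHERE amount > 2048.08 GROUP BY account

Result:
account | AVG(amount)
--------+------------
ACC-101 | 4852.86    
ACC-102 | 4326.36    
ACC-106 | 3282.58    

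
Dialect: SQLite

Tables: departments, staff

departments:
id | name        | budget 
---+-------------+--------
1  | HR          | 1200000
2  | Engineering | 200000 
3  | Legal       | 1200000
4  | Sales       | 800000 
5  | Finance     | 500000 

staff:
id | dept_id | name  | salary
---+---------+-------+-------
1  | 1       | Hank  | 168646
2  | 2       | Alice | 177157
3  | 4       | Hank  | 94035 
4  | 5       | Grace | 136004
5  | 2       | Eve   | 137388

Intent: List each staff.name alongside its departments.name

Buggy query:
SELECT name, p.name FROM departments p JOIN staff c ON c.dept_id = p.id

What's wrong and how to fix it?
Bug: Both tables have a 'name' column; the unqualified reference is ambiguous

Fix: Qualify the column with its table alias (c.name)

Corrected query:
SELECT c.name, p.name FROM departments p JOIN staff c ON c.dept_id = p.id

Result:
name  | name       
------+------------
Hank  | HR         
Alice | Engineering
Hank  | Sales      
Grace | Finance    
Eve   | Engineering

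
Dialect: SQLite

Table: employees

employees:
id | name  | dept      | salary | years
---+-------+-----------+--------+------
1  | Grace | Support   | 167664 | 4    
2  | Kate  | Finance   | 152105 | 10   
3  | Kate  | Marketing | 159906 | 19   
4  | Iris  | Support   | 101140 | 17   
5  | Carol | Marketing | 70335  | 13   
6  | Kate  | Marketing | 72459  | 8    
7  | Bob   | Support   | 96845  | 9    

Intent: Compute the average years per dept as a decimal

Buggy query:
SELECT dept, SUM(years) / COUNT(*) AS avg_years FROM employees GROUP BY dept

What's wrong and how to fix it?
Bug: SUM(years) and COUNT(*) are both integers; the division truncates the fractional part

Fix: Cast one side to REAL so the division keeps the fractional part

Corrected query:
SELECT dept, SUM(years) * 1.0 / COUNT(*) AS avg_years FROM employees GROUP BY dept

Result:
dept      | avg_years
----------+----------
Finance   | 10       
Marketing | 13.333333
Support   | 10       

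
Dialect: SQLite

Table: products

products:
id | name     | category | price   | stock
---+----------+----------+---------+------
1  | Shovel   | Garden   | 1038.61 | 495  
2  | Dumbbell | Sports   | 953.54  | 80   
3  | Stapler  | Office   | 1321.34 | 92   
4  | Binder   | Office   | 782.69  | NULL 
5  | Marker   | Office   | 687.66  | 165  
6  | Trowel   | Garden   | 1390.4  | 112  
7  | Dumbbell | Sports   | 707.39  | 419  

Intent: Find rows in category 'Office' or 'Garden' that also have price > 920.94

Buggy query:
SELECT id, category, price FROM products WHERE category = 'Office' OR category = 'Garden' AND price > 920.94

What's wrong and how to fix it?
Bug: Without parentheses, AND is evaluated before OR, so the price filter only applies to the 'Garden' branch

Fix: Add parentheses around the OR so the AND applies to both alternatives

Corrected query:
SELECT id, category, price FROM products WHERE (category = 'Office' OR category = 'Garden') AND price > 920.94

Result:
id | category | price  
---+----------+--------
1  | Garden   | 1038.61
3  | Office   | 1321.34
6  | Garden   | 1390.4 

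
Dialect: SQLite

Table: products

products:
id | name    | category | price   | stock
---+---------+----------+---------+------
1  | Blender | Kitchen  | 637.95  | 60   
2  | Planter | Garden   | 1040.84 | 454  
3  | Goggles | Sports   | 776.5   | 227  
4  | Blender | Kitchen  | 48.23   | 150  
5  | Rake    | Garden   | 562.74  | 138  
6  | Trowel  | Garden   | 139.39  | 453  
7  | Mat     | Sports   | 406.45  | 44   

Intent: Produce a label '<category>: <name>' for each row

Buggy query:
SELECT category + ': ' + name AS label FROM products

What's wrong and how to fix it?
Bug: SQLite uses || for string concatenation; + coerces text to numbers (yielding 0)

Fix: Replace + with || to concatenate text

Corrected query:
SELECT category || ': ' || name AS label FROM products

Result:
label           
----------------
Kitchen: Blender
Garden: Planter 
Sports: Goggles 
Kitchen: Blender
Garden: Rake    
Garden: Trowel  
Sports: Mat     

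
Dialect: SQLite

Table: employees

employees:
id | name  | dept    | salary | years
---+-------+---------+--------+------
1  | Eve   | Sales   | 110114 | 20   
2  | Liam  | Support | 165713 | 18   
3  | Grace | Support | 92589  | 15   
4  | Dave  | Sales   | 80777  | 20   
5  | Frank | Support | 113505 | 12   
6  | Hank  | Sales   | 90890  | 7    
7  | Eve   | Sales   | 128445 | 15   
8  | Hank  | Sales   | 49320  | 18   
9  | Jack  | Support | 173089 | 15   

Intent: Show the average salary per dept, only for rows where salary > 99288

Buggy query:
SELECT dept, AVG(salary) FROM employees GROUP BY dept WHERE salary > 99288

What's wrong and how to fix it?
Bug: WHERE cannot follow GROUP BY

Fix: Place WHERE between FROM and GROUP BY

Corrected query:
SELECT dept, AVG(salary) FROM employees WHERE salary > 99288 GROUP BY dept

Result:
dept    | AVG(salary)
--------+------------
Sales   | 119279.5   
Support | 150769     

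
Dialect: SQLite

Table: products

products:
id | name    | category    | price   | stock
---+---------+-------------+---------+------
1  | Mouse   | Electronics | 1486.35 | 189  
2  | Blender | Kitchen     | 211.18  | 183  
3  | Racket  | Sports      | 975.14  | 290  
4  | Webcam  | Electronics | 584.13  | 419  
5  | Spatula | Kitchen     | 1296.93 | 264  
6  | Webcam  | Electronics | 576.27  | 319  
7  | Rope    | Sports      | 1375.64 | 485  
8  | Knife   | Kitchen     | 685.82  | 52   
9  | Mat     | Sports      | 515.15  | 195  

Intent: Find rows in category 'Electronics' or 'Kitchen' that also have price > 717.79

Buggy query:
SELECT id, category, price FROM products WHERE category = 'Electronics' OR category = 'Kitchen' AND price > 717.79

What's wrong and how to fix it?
Bug: AND binds tighter than OR, so this parses as category = 'Electronics' OR (category = 'Kitchen' AND price > 717.79)

Fix: Group the OR with parentheses (or use IN), then AND the threshold

Corrected query:
SELECT id, category, price FROM products WHERE (category = 'Electronics' OR category = 'Kitchen') AND price > 717.79

Result:
id | category    | price  
---+-------------+--------
1  | Electronics | 1486.35
5  | Kitchen     | 1296.93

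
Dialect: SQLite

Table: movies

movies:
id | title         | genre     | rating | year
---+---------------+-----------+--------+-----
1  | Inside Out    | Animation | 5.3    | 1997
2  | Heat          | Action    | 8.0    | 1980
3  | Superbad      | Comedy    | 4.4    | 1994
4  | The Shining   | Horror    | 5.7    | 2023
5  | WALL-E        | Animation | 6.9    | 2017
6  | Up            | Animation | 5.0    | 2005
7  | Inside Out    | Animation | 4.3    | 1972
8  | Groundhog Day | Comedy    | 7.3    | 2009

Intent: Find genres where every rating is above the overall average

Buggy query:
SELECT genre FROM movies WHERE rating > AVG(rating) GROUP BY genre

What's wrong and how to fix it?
Bug: AVG() is an aggregate; it can't sit directly in WHERE

Fix: Compute the overall average in a scalar subquery and compare each group's MIN against it in HAVING

Corrected query:
SELECT genre FROM movies GROUP BY genre HAVING MIN(rating) > (SELECT AVG(rating) FROM movies)

Result:
genre 
------
Action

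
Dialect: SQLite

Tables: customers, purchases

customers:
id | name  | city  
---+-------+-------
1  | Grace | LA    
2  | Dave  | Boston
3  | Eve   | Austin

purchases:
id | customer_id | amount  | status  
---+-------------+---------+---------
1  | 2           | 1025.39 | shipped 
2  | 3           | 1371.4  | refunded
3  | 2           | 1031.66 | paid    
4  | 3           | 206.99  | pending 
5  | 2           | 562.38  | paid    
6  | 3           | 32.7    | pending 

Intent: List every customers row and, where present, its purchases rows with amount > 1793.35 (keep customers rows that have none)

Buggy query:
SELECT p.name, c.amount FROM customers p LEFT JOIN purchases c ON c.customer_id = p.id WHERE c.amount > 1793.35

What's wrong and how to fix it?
Bug: A WHERE condition on the right-hand table after LEFT JOIN drops unmatched parents

Fix: Move the right-table condition into the ON clause so unmatched parents are kept

Corrected query:
SELECT p.name, c.amount FROM customers p LEFT JOIN purchases c ON c.customer_id = p.id AND c.amount > 1793.35

Result:
name  | amount
------+-------
Grace | NULL  
Dave  | NULL  
Eve   | NULL  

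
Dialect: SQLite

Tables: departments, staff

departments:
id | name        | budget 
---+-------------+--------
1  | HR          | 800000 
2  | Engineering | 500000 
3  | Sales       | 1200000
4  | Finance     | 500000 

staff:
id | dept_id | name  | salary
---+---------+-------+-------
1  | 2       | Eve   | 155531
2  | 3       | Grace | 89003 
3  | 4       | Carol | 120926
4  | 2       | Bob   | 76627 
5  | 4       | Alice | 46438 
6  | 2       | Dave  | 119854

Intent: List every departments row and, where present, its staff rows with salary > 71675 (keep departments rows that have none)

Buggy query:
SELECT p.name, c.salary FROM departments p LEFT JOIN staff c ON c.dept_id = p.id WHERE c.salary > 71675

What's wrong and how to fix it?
Bug: Filtering c.salary in WHERE discards the NULL rows produced by LEFT JOIN, turning it into an inner join

Fix: Move the right-table condition into the ON clause so unmatched parents are kept

Corrected query:
SELECT p.name, c.salary FROM departments p LEFT JOIN staff c ON c.dept_id = p.id AND c.salary > 71675

Result:
name        | salary
------------+-------
HR          | NULL  
Engineering | 76627 
Engineering | 119854
Engineering | 155531
Sales       | 89003 
Finance     | 120926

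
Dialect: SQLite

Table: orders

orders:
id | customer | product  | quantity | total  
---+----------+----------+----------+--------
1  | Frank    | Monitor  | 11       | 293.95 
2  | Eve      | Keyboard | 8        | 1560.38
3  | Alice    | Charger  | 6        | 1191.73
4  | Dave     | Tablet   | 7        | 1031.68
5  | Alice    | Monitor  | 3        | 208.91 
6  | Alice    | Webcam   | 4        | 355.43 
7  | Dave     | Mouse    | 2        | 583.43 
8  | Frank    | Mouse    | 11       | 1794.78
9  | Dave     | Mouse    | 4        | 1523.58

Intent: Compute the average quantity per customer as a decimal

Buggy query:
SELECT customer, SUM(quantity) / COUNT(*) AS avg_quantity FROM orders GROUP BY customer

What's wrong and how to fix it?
Bug: SUM(quantity) and COUNT(*) are both integers; the division truncates the fractional part

Fix: Cast one side to REAL so the division keeps the fractional part

Corrected query:
SELECT customer, SUM(quantity) * 1.0 / COUNT(*) AS avg_quantity FROM orders GROUP BY customer

Result:
customer | avg_quantity
---------+-------------
Alice    | 4.333333    
Dave     | 4.333333    
Eve      | 8           
Frank    | 11          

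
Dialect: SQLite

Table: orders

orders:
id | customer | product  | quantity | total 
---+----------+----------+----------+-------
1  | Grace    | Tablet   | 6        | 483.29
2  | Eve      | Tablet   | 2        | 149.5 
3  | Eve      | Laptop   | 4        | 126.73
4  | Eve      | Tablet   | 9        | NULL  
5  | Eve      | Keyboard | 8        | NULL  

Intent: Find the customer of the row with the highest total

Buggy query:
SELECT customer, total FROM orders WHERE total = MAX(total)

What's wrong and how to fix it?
Bug: WHERE is evaluated per row; an aggregate over the whole table isn't defined there

Fix: Use a subquery: WHERE total = (SELECT MAX(total) FROM orders)

Corrected query:
SELECT customer, total FROM orders WHERE total = (SELECT MAX(total) FROM orders)

Result:
customer | total 
---------+-------
Grace    | 483.29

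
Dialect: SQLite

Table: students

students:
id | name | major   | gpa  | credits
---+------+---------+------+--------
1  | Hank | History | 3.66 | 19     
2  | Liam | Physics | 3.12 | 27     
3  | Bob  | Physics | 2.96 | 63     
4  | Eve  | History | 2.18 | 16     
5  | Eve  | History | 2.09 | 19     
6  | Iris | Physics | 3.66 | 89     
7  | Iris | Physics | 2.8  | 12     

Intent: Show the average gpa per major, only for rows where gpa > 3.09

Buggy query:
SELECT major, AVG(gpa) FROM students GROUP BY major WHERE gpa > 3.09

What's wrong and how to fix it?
Bug: WHERE cannot follow GROUP BY

Fix: Move the WHERE clause before GROUP BY

Corrected query:
SELECT major, AVG(gpa) FROM students WHERE gpa > 3.09 GROUP BY major

Result:
major   | AVG(gpa)
--------+---------
History | 3.66    
Physics | 3.39    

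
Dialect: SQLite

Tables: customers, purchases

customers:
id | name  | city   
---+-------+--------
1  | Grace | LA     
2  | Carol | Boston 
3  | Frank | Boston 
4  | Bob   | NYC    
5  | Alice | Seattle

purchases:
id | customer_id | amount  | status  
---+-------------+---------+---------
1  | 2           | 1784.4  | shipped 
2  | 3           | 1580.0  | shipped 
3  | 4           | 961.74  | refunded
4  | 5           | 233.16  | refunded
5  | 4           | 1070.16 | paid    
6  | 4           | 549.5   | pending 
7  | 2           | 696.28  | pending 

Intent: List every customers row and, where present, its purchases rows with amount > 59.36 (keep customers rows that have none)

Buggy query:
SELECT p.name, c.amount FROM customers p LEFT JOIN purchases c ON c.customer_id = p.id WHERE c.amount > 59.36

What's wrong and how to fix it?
Bug: A WHERE condition on the right-hand table after LEFT JOIN drops unmatched parents

Fix: Move the right-table condition into the ON clause so unmatched parents are kept

Corrected query:
SELECT p.name, c.amount FROM customers p LEFT JOIN purchases c ON c.customer_id = p.id AND c.amount > 59.36

Result:
name  | amount 
------+--------
Grace | NULL   
Carol | 696.28 
Carol | 1784.4 
Frank | 1580   
Bob   | 549.5  
Bob   | 961.74 
Bob   | 1070.16
Alice | 233.16 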